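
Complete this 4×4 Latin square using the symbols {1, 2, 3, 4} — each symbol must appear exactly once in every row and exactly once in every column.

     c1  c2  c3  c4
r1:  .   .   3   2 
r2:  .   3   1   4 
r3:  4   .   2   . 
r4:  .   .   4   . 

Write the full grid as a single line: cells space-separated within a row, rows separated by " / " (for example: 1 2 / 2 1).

1 4 3 2 / 2 3 1 4 / 4 1 2 3 / 3 2 4 1

row 1 has {2,3}; column 1 has {4} — only 1 is left for (r1,c1).
row 1 has {1,2,3}; column 2 has {3} — only 4 is left for (r1,c2).
row 2 has {1,3,4}; column 1 has {1,4} — only 2 is left for (r2,c1).
row 3 has {2,4}; column 2 has {3,4} — only 1 is left for (r3,c2).
row 3 has {1,2,4}; column 4 has {2,4} — only 3 is left for (r3,c4).
row 4 has {4}; column 1 has {1,2,4} — only 3 is left for (r4,c1).
row 4 has {3,4}; column 2 has {1,3,4} — only 2 is left for (r4,c2).
row 4 has {2,3,4}; column 4 has {2,3,4} — only 1 is left for (r4,c4).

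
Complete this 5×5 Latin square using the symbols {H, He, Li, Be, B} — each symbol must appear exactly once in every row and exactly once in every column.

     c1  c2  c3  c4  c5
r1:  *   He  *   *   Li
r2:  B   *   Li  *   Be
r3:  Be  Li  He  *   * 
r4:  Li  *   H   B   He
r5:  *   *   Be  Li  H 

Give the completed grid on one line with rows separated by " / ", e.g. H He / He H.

H He B Be Li / B H Li He Be / Be Li He H B / Li Be H B He / He B Be Li H

Cell (r1,c1): row 1 has {He,Li}; column 1 has {Li,Be,B} → H.
Cell (r1,c3): row 1 has {H,He,Li}; column 3 has {H,He,Li,Be} → B.
Cell (r1,c4): row 1 has {H,He,Li,B}; column 4 has {Li,B} → Be.
Cell (r2,c2): row 2 has {Li,Be,B}; column 2 has {He,Li} → H.
Cell (r2,c4): row 2 has {H,Li,Be,B}; column 4 has {Li,Be,B} → He.
Cell (r3,c4): row 3 has {He,Li,Be}; column 4 has {He,Li,Be,B} → H.
Cell (r3,c5): row 3 has {H,He,Li,Be}; column 5 has {H,He,Li,Be} → B.
Cell (r4,c2): row 4 has {H,He,Li,B}; column 2 has {H,He,Li} → Be.
Cell (r5,c1): row 5 has {H,Li,Be}; column 1 has {H,Li,Be,B} → He.
Cell (r5,c2): row 5 has {H,He,Li,Be}; column 2 has {H,He,Li,Be} → B.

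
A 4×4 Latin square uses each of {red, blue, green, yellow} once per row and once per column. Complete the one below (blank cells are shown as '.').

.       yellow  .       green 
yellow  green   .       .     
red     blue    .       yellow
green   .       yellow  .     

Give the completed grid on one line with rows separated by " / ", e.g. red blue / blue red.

blue yellow red green / yellow green blue red / red blue green yellow / green red yellow blue

At row 1, column 1: row 1 has {green,yellow}; column 1 has {red,green,yellow}; that leaves blue.
At row 1, column 3: row 1 has {blue,green,yellow}; column 3 has {yellow}; that leaves red.
At row 2, column 3: row 2 has {green,yellow}; column 3 has {red,yellow}; that leaves blue.
At row 2, column 4: row 2 has {blue,green,yellow}; column 4 has {green,yellow}; that leaves red.
At row 3, column 3: row 3 has {red,blue,yellow}; column 3 has {red,blue,yellow}; that leaves green.
At row 4, column 2: row 4 has {green,yellow}; column 2 has {blue,green,yellow}; that leaves red.
At row 4, column 4: row 4 has {red,green,yellow}; column 4 has {red,green,yellow}; that leaves blue.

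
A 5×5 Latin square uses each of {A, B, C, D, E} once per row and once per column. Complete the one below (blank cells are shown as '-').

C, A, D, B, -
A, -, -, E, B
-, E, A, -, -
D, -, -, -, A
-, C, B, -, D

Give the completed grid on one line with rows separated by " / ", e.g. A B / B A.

Cell (r1,c5): row 1 has {A,B,C,D}; column 5 has {A,B,D} → E.
Cell (r2,c2): row 2 has {A,B,E}; column 2 has {A,C,E} → D.
Cell (r2,c3): row 2 has {A,B,D,E}; column 3 has {A,B,D} → C.
Cell (r3,c1): row 3 has {A,E}; column 1 has {A,C,D} → B.
Cell (r3,c5): row 3 has {A,B,E}; column 5 has {A,B,D,E} → C.
Cell (r4,c2): row 4 has {A,D}; column 2 has {A,C,D,E} → B.
Cell (r4,c3): row 4 has {A,B,D}; column 3 has {A,B,C,D} → E.
Cell (r4,c4): row 4 has {A,B,D,E}; column 4 has {B,E} → C.
Cell (r5,c1): row 5 has {B,C,D}; column 1 has {A,B,C,D} → E.
Cell (r5,c4): row 5 has {B,C,D,E}; column 4 has {B,C,E} → A.
Cell (r3,c4): row 3 has {A,B,C,E}; column 4 has {A,B,C,E} → D.

C A D B E / A D C E B / B E A D C / D B E C A / E C B A D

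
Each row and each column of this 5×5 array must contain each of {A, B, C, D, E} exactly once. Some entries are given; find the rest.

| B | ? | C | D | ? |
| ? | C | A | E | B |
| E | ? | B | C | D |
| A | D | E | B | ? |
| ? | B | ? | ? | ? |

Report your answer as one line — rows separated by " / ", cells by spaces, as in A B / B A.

B E C D A / D C A E B / E A B C D / A D E B C / C B D A E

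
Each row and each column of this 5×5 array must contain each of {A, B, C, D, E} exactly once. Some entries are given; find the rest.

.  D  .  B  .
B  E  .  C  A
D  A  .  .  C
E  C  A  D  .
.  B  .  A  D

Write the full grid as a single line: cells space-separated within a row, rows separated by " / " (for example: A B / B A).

A D C B E / B E D C A / D A B E C / E C A D B / C B E A D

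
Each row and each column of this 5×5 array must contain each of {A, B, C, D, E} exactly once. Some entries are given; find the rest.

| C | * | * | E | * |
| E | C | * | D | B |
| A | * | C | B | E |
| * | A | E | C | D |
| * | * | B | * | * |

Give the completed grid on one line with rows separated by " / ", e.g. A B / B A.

C B D E A / E C A D B / A D C B E / B A E C D / D E B A C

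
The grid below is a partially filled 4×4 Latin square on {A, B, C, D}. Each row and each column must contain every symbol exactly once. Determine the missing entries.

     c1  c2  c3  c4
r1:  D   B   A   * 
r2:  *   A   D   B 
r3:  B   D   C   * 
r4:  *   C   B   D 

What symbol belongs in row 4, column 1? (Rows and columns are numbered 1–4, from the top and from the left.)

A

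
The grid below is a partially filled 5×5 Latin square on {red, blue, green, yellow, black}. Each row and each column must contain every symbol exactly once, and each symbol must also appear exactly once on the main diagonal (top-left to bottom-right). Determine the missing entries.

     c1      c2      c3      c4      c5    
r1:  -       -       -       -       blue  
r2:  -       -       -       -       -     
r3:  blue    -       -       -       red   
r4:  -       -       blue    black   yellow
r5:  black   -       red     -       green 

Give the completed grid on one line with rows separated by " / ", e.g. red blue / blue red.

red green black yellow blue / yellow blue green red black / blue black yellow green red / green red blue black yellow / black yellow red blue green

(r2,c5): row 2 is empty so far; column 5 has {red,blue,green,yellow}, so it must be black.
(r3,c3): row 3 has {red,blue}; column 3 has {red,blue}; the diagonal has {green,black}, so it must be yellow.
(r3,c4): row 3 has {red,blue,yellow}; column 4 has {black}, so it must be green.
(r1,c1): row 1 has {blue}; column 1 has {blue,black}; the diagonal has {green,yellow,black}, so it must be red.
(r1,c4): row 1 has {red,blue}; column 4 has {green,black}, so it must be yellow.
(r2,c2): row 2 has {black}; column 2 is empty so far; the diagonal has {red,green,yellow,black}, so it must be blue.
(r2,c3): row 2 has {blue,black}; column 3 has {red,blue,yellow}, so it must be green.
(r2,c4): row 2 has {blue,green,black}; column 4 has {green,yellow,black}, so it must be red.
(r3,c2): row 3 has {red,blue,green,yellow}; column 2 has {blue}, so it must be black.
(r4,c1): row 4 has {blue,yellow,black}; column 1 has {red,blue,black}, so it must be green.
(r4,c2): row 4 has {blue,green,yellow,black}; column 2 has {blue,black}, so it must be red.
(r5,c2): row 5 has {red,green,black}; column 2 has {red,blue,black}, so it must be yellow.
(r5,c4): row 5 has {red,green,yellow,black}; column 4 has {red,green,yellow,black}, so it must be blue.
(r1,c2): row 1 has {red,blue,yellow}; column 2 has {red,blue,yellow,black}, so it must be green.
(r1,c3): row 1 has {red,blue,green,yellow}; column 3 has {red,blue,green,yellow}, so it must be black.
(r2,c1): row 2 has {red,blue,green,black}; column 1 has {red,blue,green,black}, so it must be yellow.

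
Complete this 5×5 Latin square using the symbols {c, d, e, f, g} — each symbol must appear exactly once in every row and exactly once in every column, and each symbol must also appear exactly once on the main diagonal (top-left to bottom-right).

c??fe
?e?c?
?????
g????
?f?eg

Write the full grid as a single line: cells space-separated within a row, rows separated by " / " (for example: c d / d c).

row 4 has {g}; column 4 has {c,e,f}; the diagonal has {c,e,g} — only d is left for (r4,c4).
row 5 has {e,f,g}; column 1 has {c,g} — only d is left for (r5,c1).
row 5 has {d,e,f,g}; column 3 is empty so far — only c is left for (r5,c3).
row 2 has {c,e}; column 1 has {c,d,g} — only f is left for (r2,c1).
row 2 has {c,e,f}; column 5 has {e,g} — only d is left for (r2,c5).
row 3 is empty so far; column 1 has {c,d,f,g} — only e is left for (r3,c1).
row 3 has {e}; column 3 has {c}; the diagonal has {c,d,e,g} — only f is left for (r3,c3).
row 3 has {e,f}; column 4 has {c,d,e,f} — only g is left for (r3,c4).
row 3 has {e,f,g}; column 5 has {d,e,g} — only c is left for (r3,c5).
row 4 has {d,g}; column 2 has {e,f} — only c is left for (r4,c2).
row 4 has {c,d,g}; column 3 has {c,f} — only e is left for (r4,c3).
row 4 has {c,d,e,g}; column 5 has {c,d,e,g} — only f is left for (r4,c5).
row 2 has {c,d,e,f}; column 3 has {c,e,f} — only g is left for (r2,c3).
row 3 has {c,e,f,g}; column 2 has {c,e,f} — only d is left for (r3,c2).
row 1 has {c,e,f}; column 2 has {c,d,e,f} — only g is left for (r1,c2).
row 1 has {c,e,f,g}; column 3 has {c,e,f,g} — only d is left for (r1,c3).

c g d f e / f e g c d / e d f g c / g c e d f / d f c e g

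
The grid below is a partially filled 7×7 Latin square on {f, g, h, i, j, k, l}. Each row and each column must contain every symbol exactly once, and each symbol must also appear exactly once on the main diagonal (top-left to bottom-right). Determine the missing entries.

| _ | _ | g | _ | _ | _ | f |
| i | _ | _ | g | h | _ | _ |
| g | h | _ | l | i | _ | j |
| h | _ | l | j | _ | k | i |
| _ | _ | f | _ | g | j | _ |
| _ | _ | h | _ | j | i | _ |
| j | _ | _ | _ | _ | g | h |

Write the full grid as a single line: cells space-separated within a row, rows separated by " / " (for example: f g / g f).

l j g i k h f / i f j g h l k / g h k l i f j / h g l j f k i / k i f h g j l / f l h k j i g / j k i f l g h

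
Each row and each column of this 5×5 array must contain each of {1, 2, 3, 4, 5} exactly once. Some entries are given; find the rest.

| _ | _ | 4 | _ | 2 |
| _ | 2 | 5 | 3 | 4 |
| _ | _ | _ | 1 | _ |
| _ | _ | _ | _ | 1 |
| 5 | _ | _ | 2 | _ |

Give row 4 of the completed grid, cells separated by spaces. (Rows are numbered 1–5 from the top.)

At row 1, column 4: row 1 has {2,4}; column 4 has {1,2,3}; that leaves 5.
At row 2, column 1: row 2 has {2,3,4,5}; column 1 has {5}; that leaves 1.
At row 4, column 4: row 4 has {1}; column 4 has {1,2,3,5}; that leaves 4.
At row 5, column 5: row 5 has {2,5}; column 5 has {1,2,4}; that leaves 3.
At row 1, column 1: row 1 has {2,4,5}; column 1 has {1,5}; that leaves 3.
At row 1, column 2: row 1 has {2,3,4,5}; column 2 has {2}; that leaves 1.
At row 3, column 5: row 3 has {1}; column 5 has {1,2,3,4}; that leaves 5.
At row 4, column 1: row 4 has {1,4}; column 1 has {1,3,5}; that leaves 2.
At row 4, column 3: row 4 has {1,2,4}; column 3 has {4,5}; that leaves 3.
At row 5, column 2: row 5 has {2,3,5}; column 2 has {1,2}; that leaves 4.
At row 5, column 3: row 5 has {2,3,4,5}; column 3 has {3,4,5}; that leaves 1.
At row 3, column 1: row 3 has {1,5}; column 1 has {1,2,3,5}; that leaves 4.
At row 3, column 2: row 3 has {1,4,5}; column 2 has {1,2,4}; that leaves 3.
At row 3, column 3: row 3 has {1,3,4,5}; column 3 has {1,3,4,5}; that leaves 2.
At row 4, column 2: row 4 has {1,2,3,4}; column 2 has {1,2,3,4}; that leaves 5.

2 5 3 4 1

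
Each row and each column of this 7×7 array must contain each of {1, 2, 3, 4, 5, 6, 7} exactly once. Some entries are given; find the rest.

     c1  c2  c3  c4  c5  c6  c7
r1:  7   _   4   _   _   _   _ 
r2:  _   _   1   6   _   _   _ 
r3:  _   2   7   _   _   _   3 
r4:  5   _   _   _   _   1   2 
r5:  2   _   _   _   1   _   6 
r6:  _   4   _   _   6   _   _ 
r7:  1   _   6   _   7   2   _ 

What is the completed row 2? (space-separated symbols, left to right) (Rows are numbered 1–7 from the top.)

4 3 1 6 2 5 7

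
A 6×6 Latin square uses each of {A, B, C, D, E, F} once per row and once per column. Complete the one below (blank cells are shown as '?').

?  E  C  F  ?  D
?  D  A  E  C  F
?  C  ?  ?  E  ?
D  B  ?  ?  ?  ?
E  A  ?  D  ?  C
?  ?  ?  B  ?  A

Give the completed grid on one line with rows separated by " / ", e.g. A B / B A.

A E C F B D / B D A E C F / F C D A E B / D B F C A E / E A B D F C / C F E B D A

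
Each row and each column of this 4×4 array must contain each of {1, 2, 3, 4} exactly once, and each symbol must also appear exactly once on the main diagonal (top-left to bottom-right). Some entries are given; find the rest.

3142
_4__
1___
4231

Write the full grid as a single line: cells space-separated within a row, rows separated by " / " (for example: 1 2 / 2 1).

3 1 4 2 / 2 4 1 3 / 1 3 2 4 / 4 2 3 1

(r2,c1) = 2
(r2,c3) = 1
(r2,c4) = 3
(r3,c2) = 3
(r3,c3) = 2
(r3,c4) = 4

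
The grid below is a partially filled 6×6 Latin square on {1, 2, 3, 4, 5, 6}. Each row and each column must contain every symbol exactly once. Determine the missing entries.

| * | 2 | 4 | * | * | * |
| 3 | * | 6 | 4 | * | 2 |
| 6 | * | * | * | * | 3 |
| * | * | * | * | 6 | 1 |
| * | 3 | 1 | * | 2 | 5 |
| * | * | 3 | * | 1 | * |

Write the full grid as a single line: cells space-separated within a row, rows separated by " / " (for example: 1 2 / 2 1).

(r1,c6) = 6
(r2,c5) = 5
(r3,c5) = 4
(r5,c1) = 4
(r5,c4) = 6
(r6,c6) = 4
(r1,c5) = 3
(r2,c2) = 1
(r3,c2) = 5
(r3,c3) = 2
(r3,c4) = 1
(r4,c2) = 4
(r4,c3) = 5
(r6,c2) = 6
(r1,c4) = 5
(r4,c1) = 2
(r4,c4) = 3
(r6,c1) = 5
(r6,c4) = 2
(r1,c1) = 1

1 2 4 5 3 6 / 3 1 6 4 5 2 / 6 5 2 1 4 3 / 2 4 5 3 6 1 / 4 3 1 6 2 5 / 5 6 3 2 1 4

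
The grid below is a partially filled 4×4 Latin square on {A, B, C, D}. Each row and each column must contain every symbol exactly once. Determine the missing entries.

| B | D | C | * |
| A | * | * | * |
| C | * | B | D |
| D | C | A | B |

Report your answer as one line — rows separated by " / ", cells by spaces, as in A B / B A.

B D C A / A B D C / C A B D / D C A B

row 1 has {B,C,D}; column 4 has {B,D} — only A is left for (r1,c4).
row 2 has {A}; column 2 has {C,D} — only B is left for (r2,c2).
row 2 has {A,B}; column 3 has {A,B,C} — only D is left for (r2,c3).
row 2 has {A,B,D}; column 4 has {A,B,D} — only C is left for (r2,c4).
row 3 has {B,C,D}; column 2 has {B,C,D} — only A is left for (r3,c2).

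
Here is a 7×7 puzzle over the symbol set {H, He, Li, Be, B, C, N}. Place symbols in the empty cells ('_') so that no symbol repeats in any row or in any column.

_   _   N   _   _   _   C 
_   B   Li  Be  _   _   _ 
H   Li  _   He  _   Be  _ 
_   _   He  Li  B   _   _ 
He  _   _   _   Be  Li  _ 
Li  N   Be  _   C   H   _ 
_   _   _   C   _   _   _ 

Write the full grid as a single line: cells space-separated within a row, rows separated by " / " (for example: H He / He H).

Be He N H Li B C / C B Li Be H He N / H Li C He N Be B / N H He Li B C Be / He C B N Be Li H / Li N Be B C H He / B Be H C He N Li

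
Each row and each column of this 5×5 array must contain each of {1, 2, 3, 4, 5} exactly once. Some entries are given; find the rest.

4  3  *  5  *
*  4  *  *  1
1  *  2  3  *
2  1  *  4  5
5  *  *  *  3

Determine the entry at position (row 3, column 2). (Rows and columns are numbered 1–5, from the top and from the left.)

5

Cell (r1,c3): row 1 has {3,4,5}; column 3 has {2} → 1.
Cell (r1,c5): row 1 has {1,3,4,5}; column 5 has {1,3,5} → 2.
Cell (r2,c1): row 2 has {1,4}; column 1 has {1,2,4,5} → 3.
Cell (r2,c3): row 2 has {1,3,4}; column 3 has {1,2} → 5.
Cell (r2,c4): row 2 has {1,3,4,5}; column 4 has {3,4,5} → 2.
Cell (r3,c2): row 3 has {1,2,3}; column 2 has {1,3,4} → 5.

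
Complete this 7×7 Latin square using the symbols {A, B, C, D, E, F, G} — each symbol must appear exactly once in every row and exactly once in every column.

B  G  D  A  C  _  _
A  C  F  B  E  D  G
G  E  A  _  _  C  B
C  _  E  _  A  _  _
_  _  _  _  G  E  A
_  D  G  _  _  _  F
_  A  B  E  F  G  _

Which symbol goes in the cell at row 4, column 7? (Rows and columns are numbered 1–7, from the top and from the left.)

D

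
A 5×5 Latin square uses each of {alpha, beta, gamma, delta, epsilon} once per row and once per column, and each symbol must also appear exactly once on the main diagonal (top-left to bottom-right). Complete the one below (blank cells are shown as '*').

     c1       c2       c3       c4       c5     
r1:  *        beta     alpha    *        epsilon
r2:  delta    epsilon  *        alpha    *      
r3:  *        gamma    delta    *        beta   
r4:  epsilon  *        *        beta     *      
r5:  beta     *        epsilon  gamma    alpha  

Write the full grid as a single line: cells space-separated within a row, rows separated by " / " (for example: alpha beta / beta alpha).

(r1,c1) = gamma
(r1,c4) = delta
(r2,c5) = gamma
(r3,c1) = alpha
(r3,c4) = epsilon
(r4,c3) = gamma
(r4,c5) = delta
(r5,c2) = delta
(r2,c3) = beta
(r4,c2) = alpha

gamma beta alpha delta epsilon / delta epsilon beta alpha gamma / alpha gamma delta epsilon beta / epsilon alpha gamma beta delta / beta delta epsilon gamma alpha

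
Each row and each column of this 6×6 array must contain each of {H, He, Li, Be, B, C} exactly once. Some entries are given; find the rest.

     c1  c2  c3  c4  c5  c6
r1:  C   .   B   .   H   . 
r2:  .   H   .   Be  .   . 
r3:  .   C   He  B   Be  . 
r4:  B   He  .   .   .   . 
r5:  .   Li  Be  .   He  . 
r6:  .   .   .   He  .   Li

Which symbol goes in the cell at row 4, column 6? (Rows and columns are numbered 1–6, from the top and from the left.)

Be

(r1,c2) = Be
(r1,c4) = Li
(r1,c6) = He
(r3,c6) = H
(r5,c1) = H
(r5,c4) = C
(r5,c6) = B
(r6,c1) = Be
(r6,c2) = B
(r6,c5) = C
(r2,c6) = C
(r3,c1) = Li
(r4,c4) = H
(r4,c5) = Li
(r4,c6) = Be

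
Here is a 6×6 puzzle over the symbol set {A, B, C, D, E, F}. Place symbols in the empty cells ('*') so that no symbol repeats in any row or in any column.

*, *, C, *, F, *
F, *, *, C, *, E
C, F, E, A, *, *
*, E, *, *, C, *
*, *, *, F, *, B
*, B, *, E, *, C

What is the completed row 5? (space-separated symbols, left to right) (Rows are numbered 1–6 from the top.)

A C D F E B

Cell (r3,c6): row 3 has {A,C,E,F}; column 6 has {B,C,E} → D.
Cell (r1,c6): row 1 has {C,F}; column 6 has {B,C,D,E} → A.
Cell (r3,c5): row 3 has {A,C,D,E,F}; column 5 has {C,F} → B.
Cell (r4,c6): row 4 has {C,E}; column 6 has {A,B,C,D,E} → F.
Cell (r1,c2): row 1 has {A,C,F}; column 2 has {B,E,F} → D.
Cell (r1,c4): row 1 has {A,C,D,F}; column 4 has {A,C,E,F} → B.
Cell (r2,c2): row 2 has {C,E,F}; column 2 has {B,D,E,F} → A.
Cell (r2,c5): row 2 has {A,C,E,F}; column 5 has {B,C,F} → D.
Cell (r4,c4): row 4 has {C,E,F}; column 4 has {A,B,C,E,F} → D.
Cell (r5,c2): row 5 has {B,F}; column 2 has {A,B,D,E,F} → C.
Cell (r6,c5): row 6 has {B,C,E}; column 5 has {B,C,D,F} → A.
Cell (r1,c1): row 1 has {A,B,C,D,F}; column 1 has {C,F} → E.
Cell (r2,c3): row 2 has {A,C,D,E,F}; column 3 has {C,E} → B.
Cell (r4,c3): row 4 has {C,D,E,F}; column 3 has {B,C,E} → A.
Cell (r5,c3): row 5 has {B,C,F}; column 3 has {A,B,C,E} → D.
Cell (r5,c5): row 5 has {B,C,D,F}; column 5 has {A,B,C,D,F} → E.
Cell (r6,c1): row 6 has {A,B,C,E}; column 1 has {C,E,F} → D.
Cell (r6,c3): row 6 has {A,B,C,D,E}; column 3 has {A,B,C,D,E} → F.
Cell (r4,c1): row 4 has {A,C,D,E,F}; column 1 has {C,D,E,F} → B.
Cell (r5,c1): row 5 has {B,C,D,E,F}; column 1 has {B,C,D,E,F} → A.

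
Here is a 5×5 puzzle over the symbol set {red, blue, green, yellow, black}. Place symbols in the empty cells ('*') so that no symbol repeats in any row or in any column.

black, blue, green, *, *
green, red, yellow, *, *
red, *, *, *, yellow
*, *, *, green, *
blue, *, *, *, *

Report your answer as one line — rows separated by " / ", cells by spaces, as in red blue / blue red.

black blue green yellow red / green red yellow blue black / red green blue black yellow / yellow black red green blue / blue yellow black red green

Cell (r1,c5): row 1 has {blue,green,black}; column 5 has {yellow} → red.
Cell (r4,c1): row 4 has {green}; column 1 has {red,blue,green,black} → yellow.
Cell (r4,c2): row 4 has {green,yellow}; column 2 has {red,blue} → black.
Cell (r4,c5): row 4 has {green,yellow,black}; column 5 has {red,yellow} → blue.
Cell (r1,c4): row 1 has {red,blue,green,black}; column 4 has {green} → yellow.
Cell (r2,c5): row 2 has {red,green,yellow}; column 5 has {red,blue,yellow} → black.
Cell (r3,c2): row 3 has {red,yellow}; column 2 has {red,blue,black} → green.
Cell (r4,c3): row 4 has {blue,green,yellow,black}; column 3 has {green,yellow} → red.
Cell (r5,c2): row 5 has {blue}; column 2 has {red,blue,green,black} → yellow.
Cell (r5,c3): row 5 has {blue,yellow}; column 3 has {red,green,yellow} → black.
Cell (r5,c4): row 5 has {blue,yellow,black}; column 4 has {green,yellow} → red.
Cell (r5,c5): row 5 has {red,blue,yellow,black}; column 5 has {red,blue,yellow,black} → green.
Cell (r2,c4): row 2 has {red,green,yellow,black}; column 4 has {red,green,yellow} → blue.
Cell (r3,c3): row 3 has {red,green,yellow}; column 3 has {red,green,yellow,black} → blue.
Cell (r3,c4): row 3 has {red,blue,green,yellow}; column 4 has {red,blue,green,yellow} → black.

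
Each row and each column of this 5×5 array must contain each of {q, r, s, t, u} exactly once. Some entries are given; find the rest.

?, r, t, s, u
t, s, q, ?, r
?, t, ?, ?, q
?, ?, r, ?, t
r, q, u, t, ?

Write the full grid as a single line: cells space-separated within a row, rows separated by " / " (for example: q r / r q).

q r t s u / t s q u r / u t s r q / s u r q t / r q u t s

At row 1, column 1: row 1 has {r,s,t,u}; column 1 has {r,t}; that leaves q.
At row 2, column 4: row 2 has {q,r,s,t}; column 4 has {s,t}; that leaves u.
At row 3, column 3: row 3 has {q,t}; column 3 has {q,r,t,u}; that leaves s.
At row 3, column 4: row 3 has {q,s,t}; column 4 has {s,t,u}; that leaves r.
At row 4, column 2: row 4 has {r,t}; column 2 has {q,r,s,t}; that leaves u.
At row 4, column 4: row 4 has {r,t,u}; column 4 has {r,s,t,u}; that leaves q.
At row 5, column 5: row 5 has {q,r,t,u}; column 5 has {q,r,t,u}; that leaves s.
At row 3, column 1: row 3 has {q,r,s,t}; column 1 has {q,r,t}; that leaves u.
At row 4, column 1: row 4 has {q,r,t,u}; column 1 has {q,r,t,u}; that leaves s.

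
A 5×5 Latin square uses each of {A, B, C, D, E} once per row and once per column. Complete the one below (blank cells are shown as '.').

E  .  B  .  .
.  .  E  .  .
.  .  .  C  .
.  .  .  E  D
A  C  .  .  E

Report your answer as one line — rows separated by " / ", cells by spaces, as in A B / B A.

E D B A C / C B E D A / D E A C B / B A C E D / A C D B E

(r5,c3) = D
(r5,c4) = B
(r3,c3) = A
(r3,c5) = B
(r4,c3) = C
(r3,c1) = D
(r3,c2) = E
(r4,c1) = B
(r4,c2) = A
(r1,c2) = D
(r1,c4) = A
(r1,c5) = C
(r2,c1) = C
(r2,c2) = B
(r2,c4) = D
(r2,c5) = A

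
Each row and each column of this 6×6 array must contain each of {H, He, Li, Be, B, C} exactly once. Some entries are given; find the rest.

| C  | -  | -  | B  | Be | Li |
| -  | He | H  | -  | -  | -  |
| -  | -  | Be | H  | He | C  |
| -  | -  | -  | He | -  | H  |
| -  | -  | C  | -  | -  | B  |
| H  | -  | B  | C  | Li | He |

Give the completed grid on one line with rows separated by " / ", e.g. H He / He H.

C H He B Be Li / B He H Li C Be / Li B Be H He C / Be C Li He B H / He Li C Be H B / H Be B C Li He

row 1 has {Li,Be,B,C}; column 2 has {He} — only H is left for (r1,c2).
row 1 has {H,Li,Be,B,C}; column 3 has {H,Be,B,C} — only He is left for (r1,c3).
row 2 has {H,He}; column 6 has {H,He,Li,B,C} — only Be is left for (r2,c6).
row 4 has {H,He}; column 3 has {H,He,Be,B,C} — only Li is left for (r4,c3).
row 5 has {B,C}; column 5 has {He,Li,Be} — only H is left for (r5,c5).
row 6 has {H,He,Li,B,C}; column 2 has {H,He} — only Be is left for (r6,c2).
row 2 has {H,He,Be}; column 4 has {H,He,B,C} — only Li is left for (r2,c4).
row 5 has {H,B,C}; column 2 has {H,He,Be} — only Li is left for (r5,c2).
row 5 has {H,Li,B,C}; column 4 has {H,He,Li,B,C} — only Be is left for (r5,c4).
row 2 has {H,He,Li,Be}; column 1 has {H,C} — only B is left for (r2,c1).
row 2 has {H,He,Li,Be,B}; column 5 has {H,He,Li,Be} — only C is left for (r2,c5).
row 3 has {H,He,Be,C}; column 1 has {H,B,C} — only Li is left for (r3,c1).
row 3 has {H,He,Li,Be,C}; column 2 has {H,He,Li,Be} — only B is left for (r3,c2).
row 4 has {H,He,Li}; column 1 has {H,Li,B,C} — only Be is left for (r4,c1).
row 4 has {H,He,Li,Be}; column 2 has {H,He,Li,Be,B} — only C is left for (r4,c2).
row 4 has {H,He,Li,Be,C}; column 5 has {H,He,Li,Be,C} — only B is left for (r4,c5).
row 5 has {H,Li,Be,B,C}; column 1 has {H,Li,Be,B,C} — only He is left for (r5,c1).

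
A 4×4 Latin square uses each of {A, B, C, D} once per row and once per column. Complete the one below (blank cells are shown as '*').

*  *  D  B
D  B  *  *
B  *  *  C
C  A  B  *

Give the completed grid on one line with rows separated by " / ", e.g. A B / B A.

(r1,c1) = A
(r1,c2) = C
(r2,c4) = A
(r3,c2) = D
(r3,c3) = A
(r4,c4) = D
(r2,c3) = C

A C D B / D B C A / B D A C / C A B D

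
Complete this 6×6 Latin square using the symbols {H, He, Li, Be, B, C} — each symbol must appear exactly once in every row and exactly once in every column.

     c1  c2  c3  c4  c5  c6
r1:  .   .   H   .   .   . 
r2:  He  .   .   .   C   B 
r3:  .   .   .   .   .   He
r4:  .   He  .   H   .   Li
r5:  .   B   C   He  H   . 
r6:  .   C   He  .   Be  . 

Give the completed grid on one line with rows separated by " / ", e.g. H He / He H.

Be Li H B He C / He H Li Be C B / H Be B C Li He / C He Be H B Li / Li B C He H Be / B C He Li Be H

(r4,c5) = B
(r5,c6) = Be
(r6,c6) = H
(r1,c6) = C
(r3,c5) = Li
(r4,c3) = Be
(r5,c1) = Li
(r6,c1) = B
(r6,c4) = Li
(r1,c1) = Be
(r1,c2) = Li
(r1,c4) = B
(r1,c5) = He
(r2,c3) = Li
(r2,c4) = Be
(r3,c3) = B
(r3,c4) = C
(r4,c1) = C
(r2,c2) = H
(r3,c1) = H
(r3,c2) = Be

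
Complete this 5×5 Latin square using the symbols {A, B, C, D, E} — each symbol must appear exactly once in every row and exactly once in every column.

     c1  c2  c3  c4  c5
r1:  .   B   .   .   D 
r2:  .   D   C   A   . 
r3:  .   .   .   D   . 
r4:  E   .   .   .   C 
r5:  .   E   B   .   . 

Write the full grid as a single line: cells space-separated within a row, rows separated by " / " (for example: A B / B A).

C B A E D / B D C A E / A C E D B / E A D B C / D E B C A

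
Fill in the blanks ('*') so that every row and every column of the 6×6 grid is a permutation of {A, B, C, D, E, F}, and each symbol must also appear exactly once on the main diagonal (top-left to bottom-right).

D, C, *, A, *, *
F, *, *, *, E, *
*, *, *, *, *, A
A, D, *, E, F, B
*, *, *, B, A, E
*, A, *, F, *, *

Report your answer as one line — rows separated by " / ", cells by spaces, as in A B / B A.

D C E A B F / F B A C E D / B E F D C A / A D C E F B / C F D B A E / E A B F D C

At row 1, column 5: row 1 has {A,C,D}; column 5 has {A,E,F}; that leaves B.
At row 1, column 6: row 1 has {A,B,C,D}; column 6 has {A,B,E}; that leaves F.
At row 2, column 2: row 2 has {E,F}; column 2 has {A,C,D}; the diagonal has {A,D,E}; that leaves B.
At row 4, column 3: row 4 has {A,B,D,E,F}; column 3 is empty so far; that leaves C.
At row 5, column 1: row 5 has {A,B,E}; column 1 has {A,D,F}; that leaves C.
At row 5, column 2: row 5 has {A,B,C,E}; column 2 has {A,B,C,D}; that leaves F.
At row 5, column 3: row 5 has {A,B,C,E,F}; column 3 has {C}; that leaves D.
At row 6, column 6: row 6 has {A,F}; column 6 has {A,B,E,F}; the diagonal has {A,B,D,E}; that leaves C.
At row 1, column 3: row 1 has {A,B,C,D,F}; column 3 has {C,D}; that leaves E.
At row 2, column 3: row 2 has {B,E,F}; column 3 has {C,D,E}; that leaves A.
At row 2, column 6: row 2 has {A,B,E,F}; column 6 has {A,B,C,E,F}; that leaves D.
At row 3, column 2: row 3 has {A}; column 2 has {A,B,C,D,F}; that leaves E.
At row 3, column 3: row 3 has {A,E}; column 3 has {A,C,D,E}; the diagonal has {A,B,C,D,E}; that leaves F.
At row 6, column 3: row 6 has {A,C,F}; column 3 has {A,C,D,E,F}; that leaves B.
At row 6, column 5: row 6 has {A,B,C,F}; column 5 has {A,B,E,F}; that leaves D.
At row 2, column 4: row 2 has {A,B,D,E,F}; column 4 has {A,B,E,F}; that leaves C.
At row 3, column 1: row 3 has {A,E,F}; column 1 has {A,C,D,F}; that leaves B.
At row 3, column 4: row 3 has {A,B,E,F}; column 4 has {A,B,C,E,F}; that leaves D.
At row 3, column 5: row 3 has {A,B,D,E,F}; column 5 has {A,B,D,E,F}; that leaves C.
At row 6, column 1: row 6 has {A,B,C,D,F}; column 1 has {A,B,C,D,F}; that leaves E.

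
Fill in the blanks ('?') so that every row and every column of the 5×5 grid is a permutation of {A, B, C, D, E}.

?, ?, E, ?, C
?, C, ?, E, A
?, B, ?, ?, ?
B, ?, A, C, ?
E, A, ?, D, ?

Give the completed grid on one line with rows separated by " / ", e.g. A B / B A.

(r1,c2) = D
(r2,c1) = D
(r2,c3) = B
(r3,c4) = A
(r4,c2) = E
(r4,c5) = D
(r5,c3) = C
(r5,c5) = B
(r1,c1) = A
(r1,c4) = B
(r3,c1) = C
(r3,c3) = D
(r3,c5) = E

A D E B C / D C B E A / C B D A E / B E A C D / E A C D B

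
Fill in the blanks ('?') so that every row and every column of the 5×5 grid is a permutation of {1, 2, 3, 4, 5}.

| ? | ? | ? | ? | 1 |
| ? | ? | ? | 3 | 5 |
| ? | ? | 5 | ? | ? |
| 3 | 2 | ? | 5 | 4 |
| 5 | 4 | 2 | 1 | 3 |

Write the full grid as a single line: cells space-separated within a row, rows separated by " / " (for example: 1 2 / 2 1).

4 5 3 2 1 / 2 1 4 3 5 / 1 3 5 4 2 / 3 2 1 5 4 / 5 4 2 1 3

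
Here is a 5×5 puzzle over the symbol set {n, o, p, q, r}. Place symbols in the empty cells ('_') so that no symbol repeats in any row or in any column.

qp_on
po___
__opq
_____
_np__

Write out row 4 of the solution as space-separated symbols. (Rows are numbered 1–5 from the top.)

(r1,c3) = r
(r2,c5) = r
(r3,c2) = r
(r4,c2) = q
(r4,c3) = n
(r4,c4) = r
(r5,c4) = q
(r5,c5) = o
(r2,c3) = q
(r2,c4) = n
(r3,c1) = n
(r4,c1) = o
(r4,c5) = p

o q n r p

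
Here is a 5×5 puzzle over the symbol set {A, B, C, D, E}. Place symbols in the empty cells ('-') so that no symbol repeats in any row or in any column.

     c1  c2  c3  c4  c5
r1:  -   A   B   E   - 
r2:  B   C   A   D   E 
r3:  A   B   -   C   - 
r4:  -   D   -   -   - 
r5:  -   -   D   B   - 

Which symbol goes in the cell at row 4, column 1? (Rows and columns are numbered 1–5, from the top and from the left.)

row 3 has {A,B,C}; column 3 has {A,B,D} — only E is left for (r3,c3).
row 3 has {A,B,C,E}; column 5 has {E} — only D is left for (r3,c5).
row 4 has {D}; column 3 has {A,B,D,E} — only C is left for (r4,c3).
row 4 has {C,D}; column 4 has {B,C,D,E} — only A is left for (r4,c4).
row 4 has {A,C,D}; column 5 has {D,E} — only B is left for (r4,c5).
row 5 has {B,D}; column 2 has {A,B,C,D} — only E is left for (r5,c2).
row 1 has {A,B,E}; column 5 has {B,D,E} — only C is left for (r1,c5).
row 4 has {A,B,C,D}; column 1 has {A,B} — only E is left for (r4,c1).

E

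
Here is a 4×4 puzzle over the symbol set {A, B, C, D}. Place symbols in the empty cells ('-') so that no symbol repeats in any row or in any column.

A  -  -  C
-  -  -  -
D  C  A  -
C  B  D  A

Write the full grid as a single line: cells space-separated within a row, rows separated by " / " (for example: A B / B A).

A D B C / B A C D / D C A B / C B D A

Cell (r1,c2): row 1 has {A,C}; column 2 has {B,C} → D.
Cell (r1,c3): row 1 has {A,C,D}; column 3 has {A,D} → B.
Cell (r2,c1): row 2 is empty so far; column 1 has {A,C,D} → B.
Cell (r2,c2): row 2 has {B}; column 2 has {B,C,D} → A.
Cell (r2,c3): row 2 has {A,B}; column 3 has {A,B,D} → C.
Cell (r2,c4): row 2 has {A,B,C}; column 4 has {A,C} → D.
Cell (r3,c4): row 3 has {A,C,D}; column 4 has {A,C,D} → B.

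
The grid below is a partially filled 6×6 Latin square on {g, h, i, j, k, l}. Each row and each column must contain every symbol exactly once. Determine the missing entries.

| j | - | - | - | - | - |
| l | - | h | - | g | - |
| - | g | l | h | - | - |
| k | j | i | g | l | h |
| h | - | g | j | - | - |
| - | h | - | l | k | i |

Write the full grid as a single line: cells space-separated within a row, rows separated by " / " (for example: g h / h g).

(r1,c3) = k
(r1,c4) = i
(r1,c5) = h
(r2,c4) = k
(r2,c6) = j
(r3,c1) = i
(r3,c5) = j
(r3,c6) = k
(r5,c5) = i
(r5,c6) = l
(r6,c1) = g
(r6,c3) = j
(r1,c2) = l
(r1,c6) = g
(r2,c2) = i
(r5,c2) = k

j l k i h g / l i h k g j / i g l h j k / k j i g l h / h k g j i l / g h j l k i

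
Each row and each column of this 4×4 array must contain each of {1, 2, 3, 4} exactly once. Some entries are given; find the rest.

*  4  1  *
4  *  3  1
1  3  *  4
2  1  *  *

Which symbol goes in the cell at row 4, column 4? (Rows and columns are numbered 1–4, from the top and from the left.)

(r1,c1) = 3
(r1,c4) = 2
(r2,c2) = 2
(r3,c3) = 2
(r4,c3) = 4
(r4,c4) = 3

3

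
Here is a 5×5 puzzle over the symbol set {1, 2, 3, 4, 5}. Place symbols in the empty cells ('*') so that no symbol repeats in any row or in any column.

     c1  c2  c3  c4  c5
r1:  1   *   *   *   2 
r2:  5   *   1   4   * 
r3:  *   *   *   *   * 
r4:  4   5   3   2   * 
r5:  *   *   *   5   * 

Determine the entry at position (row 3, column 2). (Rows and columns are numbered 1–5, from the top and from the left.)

(r1,c4) = 3
(r2,c5) = 3
(r3,c4) = 1
(r4,c5) = 1
(r5,c5) = 4
(r1,c2) = 4
(r1,c3) = 5
(r2,c2) = 2
(r3,c2) = 3

3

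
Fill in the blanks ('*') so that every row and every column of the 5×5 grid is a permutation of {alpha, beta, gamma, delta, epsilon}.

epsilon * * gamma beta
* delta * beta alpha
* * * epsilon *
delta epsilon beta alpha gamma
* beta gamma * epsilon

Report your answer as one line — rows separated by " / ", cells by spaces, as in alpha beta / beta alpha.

epsilon alpha delta gamma beta / gamma delta epsilon beta alpha / beta gamma alpha epsilon delta / delta epsilon beta alpha gamma / alpha beta gamma delta epsilon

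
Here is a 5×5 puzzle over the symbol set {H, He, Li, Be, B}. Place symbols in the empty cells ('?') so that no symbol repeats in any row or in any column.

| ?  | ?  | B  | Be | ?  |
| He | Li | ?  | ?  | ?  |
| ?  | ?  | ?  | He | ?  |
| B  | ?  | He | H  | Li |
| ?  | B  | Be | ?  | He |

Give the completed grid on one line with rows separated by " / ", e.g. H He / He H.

At row 1, column 5: row 1 has {Be,B}; column 5 has {He,Li}; that leaves H.
At row 2, column 3: row 2 has {He,Li}; column 3 has {He,Be,B}; that leaves H.
At row 2, column 4: row 2 has {H,He,Li}; column 4 has {H,He,Be}; that leaves B.
At row 2, column 5: row 2 has {H,He,Li,B}; column 5 has {H,He,Li}; that leaves Be.
At row 3, column 3: row 3 has {He}; column 3 has {H,He,Be,B}; that leaves Li.
At row 3, column 5: row 3 has {He,Li}; column 5 has {H,He,Li,Be}; that leaves B.
At row 4, column 2: row 4 has {H,He,Li,B}; column 2 has {Li,B}; that leaves Be.
At row 5, column 4: row 5 has {He,Be,B}; column 4 has {H,He,Be,B}; that leaves Li.
At row 1, column 1: row 1 has {H,Be,B}; column 1 has {He,B}; that leaves Li.
At row 1, column 2: row 1 has {H,Li,Be,B}; column 2 has {Li,Be,B}; that leaves He.
At row 3, column 2: row 3 has {He,Li,B}; column 2 has {He,Li,Be,B}; that leaves H.
At row 5, column 1: row 5 has {He,Li,Be,B}; column 1 has {He,Li,B}; that leaves H.
At row 3, column 1: row 3 has {H,He,Li,B}; column 1 has {H,He,Li,B}; that leaves Be.

Li He B Be H / He Li H B Be / Be H Li He B / B Be He H Li / H B Be Li He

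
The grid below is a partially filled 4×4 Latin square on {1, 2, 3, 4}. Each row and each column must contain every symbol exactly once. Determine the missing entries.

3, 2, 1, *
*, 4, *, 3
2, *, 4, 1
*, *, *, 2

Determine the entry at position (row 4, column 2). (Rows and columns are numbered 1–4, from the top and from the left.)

1

(r1,c4) = 4
(r2,c1) = 1
(r2,c3) = 2
(r3,c2) = 3
(r4,c1) = 4
(r4,c2) = 1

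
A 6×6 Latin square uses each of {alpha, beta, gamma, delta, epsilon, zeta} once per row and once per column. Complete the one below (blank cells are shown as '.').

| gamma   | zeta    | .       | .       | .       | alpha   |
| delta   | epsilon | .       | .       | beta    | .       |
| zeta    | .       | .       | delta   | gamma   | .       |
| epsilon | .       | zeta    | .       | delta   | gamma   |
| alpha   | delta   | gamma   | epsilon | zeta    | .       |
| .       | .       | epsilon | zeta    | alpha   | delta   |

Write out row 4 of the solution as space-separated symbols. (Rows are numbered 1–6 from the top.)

epsilon beta zeta alpha delta gamma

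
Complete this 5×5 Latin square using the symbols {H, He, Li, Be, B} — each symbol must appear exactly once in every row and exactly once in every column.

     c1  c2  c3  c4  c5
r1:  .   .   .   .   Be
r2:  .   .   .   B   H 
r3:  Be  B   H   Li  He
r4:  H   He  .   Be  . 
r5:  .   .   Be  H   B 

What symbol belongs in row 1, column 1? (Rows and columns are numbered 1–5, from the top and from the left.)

(r1,c4) = He
(r4,c5) = Li
(r5,c2) = Li
(r1,c2) = H
(r2,c2) = Be
(r4,c3) = B
(r5,c1) = He
(r1,c3) = Li
(r2,c1) = Li
(r2,c3) = He
(r1,c1) = B

B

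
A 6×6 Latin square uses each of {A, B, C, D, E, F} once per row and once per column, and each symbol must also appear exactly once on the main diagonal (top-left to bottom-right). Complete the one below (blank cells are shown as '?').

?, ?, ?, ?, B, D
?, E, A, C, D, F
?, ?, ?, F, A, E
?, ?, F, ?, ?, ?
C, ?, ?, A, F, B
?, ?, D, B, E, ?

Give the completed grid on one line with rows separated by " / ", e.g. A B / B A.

A F C E B D / B E A C D F / D C B F A E / E B F D C A / C D E A F B / F A D B E C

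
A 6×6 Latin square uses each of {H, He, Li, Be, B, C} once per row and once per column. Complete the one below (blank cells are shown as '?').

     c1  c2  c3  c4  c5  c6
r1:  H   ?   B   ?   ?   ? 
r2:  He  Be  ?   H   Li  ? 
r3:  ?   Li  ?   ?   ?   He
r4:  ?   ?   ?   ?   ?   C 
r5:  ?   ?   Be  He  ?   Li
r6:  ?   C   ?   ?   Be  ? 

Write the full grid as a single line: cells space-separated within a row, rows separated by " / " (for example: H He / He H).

(r1,c2) = He
(r1,c5) = C
(r1,c6) = Be
(r2,c3) = C
(r2,c6) = B
(r3,c3) = H
(r3,c5) = B
(r5,c5) = H
(r6,c6) = H
(r1,c4) = Li
(r4,c5) = He
(r5,c2) = B
(r6,c4) = B
(r4,c2) = H
(r4,c3) = Li
(r4,c4) = Be
(r5,c1) = C
(r6,c1) = Li
(r6,c3) = He
(r3,c1) = Be
(r3,c4) = C
(r4,c1) = B

H He B Li C Be / He Be C H Li B / Be Li H C B He / B H Li Be He C / C B Be He H Li / Li C He B Be H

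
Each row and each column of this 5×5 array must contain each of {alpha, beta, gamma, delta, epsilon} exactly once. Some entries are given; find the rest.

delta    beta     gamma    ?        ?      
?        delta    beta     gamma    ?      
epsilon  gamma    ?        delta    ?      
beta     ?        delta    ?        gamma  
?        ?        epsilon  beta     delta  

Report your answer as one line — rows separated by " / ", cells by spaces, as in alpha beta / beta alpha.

(r2,c1): row 2 has {beta,gamma,delta}; column 1 has {beta,delta,epsilon}, so it must be alpha.
(r2,c5): row 2 has {alpha,beta,gamma,delta}; column 5 has {gamma,delta}, so it must be epsilon.
(r3,c3): row 3 has {gamma,delta,epsilon}; column 3 has {beta,gamma,delta,epsilon}, so it must be alpha.
(r3,c5): row 3 has {alpha,gamma,delta,epsilon}; column 5 has {gamma,delta,epsilon}, so it must be beta.
(r5,c1): row 5 has {beta,delta,epsilon}; column 1 has {alpha,beta,delta,epsilon}, so it must be gamma.
(r5,c2): row 5 has {beta,gamma,delta,epsilon}; column 2 has {beta,gamma,delta}, so it must be alpha.
(r1,c5): row 1 has {beta,gamma,delta}; column 5 has {beta,gamma,delta,epsilon}, so it must be alpha.
(r4,c2): row 4 has {beta,gamma,delta}; column 2 has {alpha,beta,gamma,delta}, so it must be epsilon.
(r4,c4): row 4 has {beta,gamma,delta,epsilon}; column 4 has {beta,gamma,delta}, so it must be alpha.
(r1,c4): row 1 has {alpha,beta,gamma,delta}; column 4 has {alpha,beta,gamma,delta}, so it must be epsilon.

delta beta gamma epsilon alpha / alpha delta beta gamma epsilon / epsilon gamma alpha delta beta / beta epsilon delta alpha gamma / gamma alpha epsilon beta delta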